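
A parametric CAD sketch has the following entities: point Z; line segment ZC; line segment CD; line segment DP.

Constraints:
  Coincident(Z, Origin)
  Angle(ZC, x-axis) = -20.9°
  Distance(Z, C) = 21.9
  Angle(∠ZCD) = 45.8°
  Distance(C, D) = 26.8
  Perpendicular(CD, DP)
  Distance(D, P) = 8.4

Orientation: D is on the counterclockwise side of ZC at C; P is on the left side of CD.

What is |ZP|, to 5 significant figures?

13.649

Z is at the origin; ZC runs at -20.9° with length 21.9, so C = 21.9·(cos -20.9°, sin -20.9°) = (20.459, -7.8126). ∠ZCD = 45.8°, so CD runs at -20.9° + (180° − 45.8°) = 113.30° from the x-axis; with |CD| = 26.8, D = C + 26.8·(cos 113.30°, sin 113.30°) = (9.8585, 16.802). CD is perpendicular to DP; with |DP| = 8.4 on the left of CD, P = D + 8.4·(-0.91845, -0.39555) = (2.1435, 13.479). Then |ZP| = |P − Z| = 13.649.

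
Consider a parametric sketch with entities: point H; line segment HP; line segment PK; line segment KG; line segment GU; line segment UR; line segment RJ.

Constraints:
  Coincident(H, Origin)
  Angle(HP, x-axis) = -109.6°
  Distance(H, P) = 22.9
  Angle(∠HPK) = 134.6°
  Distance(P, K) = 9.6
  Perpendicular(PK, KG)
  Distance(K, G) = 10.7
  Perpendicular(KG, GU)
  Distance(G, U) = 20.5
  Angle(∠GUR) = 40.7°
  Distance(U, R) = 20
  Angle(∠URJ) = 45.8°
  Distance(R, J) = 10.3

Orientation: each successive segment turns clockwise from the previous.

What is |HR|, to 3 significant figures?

27.6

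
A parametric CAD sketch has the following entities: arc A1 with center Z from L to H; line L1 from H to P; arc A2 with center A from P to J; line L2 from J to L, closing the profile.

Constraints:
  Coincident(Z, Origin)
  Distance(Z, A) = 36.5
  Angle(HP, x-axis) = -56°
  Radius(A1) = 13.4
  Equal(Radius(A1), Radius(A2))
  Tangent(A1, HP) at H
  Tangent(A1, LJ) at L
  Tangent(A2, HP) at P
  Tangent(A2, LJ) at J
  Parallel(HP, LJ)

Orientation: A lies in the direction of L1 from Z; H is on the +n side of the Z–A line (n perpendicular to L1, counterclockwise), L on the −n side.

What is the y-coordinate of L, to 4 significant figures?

-7.493

The slot axis is L1's direction at -56.0°, so u = (cos -56.0°, sin -56.0°) = (0.5592, -0.8290) and n = (−sin -56.0°, cos -56.0°) = (0.8290, 0.5592). Z is at the origin and A lies 36.5 along u from Z, so A = 36.5·u = (20.41, -30.26). Tangency of A1 to both parallel lines with radius 13.4 puts H and L at Z ± 13.4·n: H = (11.11, 7.493), L = (-11.11, -7.493). So L.y = -7.493.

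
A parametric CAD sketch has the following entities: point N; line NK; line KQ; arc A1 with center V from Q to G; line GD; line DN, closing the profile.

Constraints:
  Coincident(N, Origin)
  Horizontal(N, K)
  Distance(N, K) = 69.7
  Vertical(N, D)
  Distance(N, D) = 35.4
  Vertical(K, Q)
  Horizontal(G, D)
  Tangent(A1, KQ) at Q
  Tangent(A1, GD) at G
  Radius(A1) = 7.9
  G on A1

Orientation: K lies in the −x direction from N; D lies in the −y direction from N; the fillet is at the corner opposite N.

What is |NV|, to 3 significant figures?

67.6

N and D share the same x with |ND| = 35.4 and D on the −y side, so D = (0.00, -35.4). The virtual corner opposite N is at (-69.7, -35.4). A1 meets KQ tangentially, so VQ is at right angles to KQ and tangency of A1 to GD means the radius VG is perpendicular to GD, with radius 7.9, so the center V sits 7.9 in from both sides at V = (-61.8, -27.5). Then |NV| = |V − N| = 67.6.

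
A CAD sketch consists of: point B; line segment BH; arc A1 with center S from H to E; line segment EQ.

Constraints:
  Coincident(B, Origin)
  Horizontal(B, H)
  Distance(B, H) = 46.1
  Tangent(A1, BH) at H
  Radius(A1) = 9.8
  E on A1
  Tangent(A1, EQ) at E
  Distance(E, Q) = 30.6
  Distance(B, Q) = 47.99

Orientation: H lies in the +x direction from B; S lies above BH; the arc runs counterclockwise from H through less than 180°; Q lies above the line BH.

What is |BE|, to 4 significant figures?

55.35

B is at the origin; BH is horizontal with |BH| = 46.1 and H on the +x side, so H = (46.10, 0.000). Tangency of A1 to BH means the radius SH is perpendicular to BH, so S = H + (0, 9.8) = (46.10, 9.800). Since SE ⟂ EQ (tangency), |SQ| = √(9.8² + 30.6²) = 32.13 regardless of where E sits on A1. So Q lies on both circle(B, 47.99) and circle(S, 32.13); the above-BH intersection is Q = (29.89, 37.54). E is the foot of the tangent from Q: E = (52.65, 17.09).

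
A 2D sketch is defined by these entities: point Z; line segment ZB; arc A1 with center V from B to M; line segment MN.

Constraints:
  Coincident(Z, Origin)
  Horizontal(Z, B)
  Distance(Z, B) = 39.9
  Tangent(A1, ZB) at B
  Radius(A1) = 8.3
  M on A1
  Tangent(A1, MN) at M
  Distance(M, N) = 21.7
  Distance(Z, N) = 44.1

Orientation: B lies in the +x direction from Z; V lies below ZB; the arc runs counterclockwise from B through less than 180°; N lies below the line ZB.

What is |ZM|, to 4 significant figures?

32.73

Z is at the origin; Z and B share the same y with |ZB| = 39.9 and B on the +x side, so B = (39.90, 0.000). The tangent condition forces VB to be normal to ZB, so V = B + (0, -8.3) = (39.90, -8.300). Since VM ⟂ MN (tangency), |VN| = √(8.3² + 21.7²) = 23.23 regardless of where M sits on A1. So N lies on both circle(Z, 44.1) and circle(V, 23.23); the below-ZB intersection is N = (32.14, -30.20). M is the foot of the tangent from N: M = (31.60, -8.505).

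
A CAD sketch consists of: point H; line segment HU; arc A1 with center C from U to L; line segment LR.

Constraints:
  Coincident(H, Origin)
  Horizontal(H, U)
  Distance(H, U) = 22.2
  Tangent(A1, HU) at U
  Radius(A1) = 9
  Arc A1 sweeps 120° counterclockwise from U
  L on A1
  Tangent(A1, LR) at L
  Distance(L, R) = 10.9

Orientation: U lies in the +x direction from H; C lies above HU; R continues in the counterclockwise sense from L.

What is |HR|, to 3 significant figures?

33.6

On A1, U sits at bearing -90° from C; a 120° counterclockwise sweep puts L at bearing 30°, so L = C + 9.0·(cos 30°, sin 30°) = (30.0, 13.5). A1 meets LR tangentially, so CL is at right angles to LR, so LR runs along (−sin 30°, cos 30°); with |LR| = 10.9, R = (24.5, 22.9). Then |HR| = |R − H| = 33.6.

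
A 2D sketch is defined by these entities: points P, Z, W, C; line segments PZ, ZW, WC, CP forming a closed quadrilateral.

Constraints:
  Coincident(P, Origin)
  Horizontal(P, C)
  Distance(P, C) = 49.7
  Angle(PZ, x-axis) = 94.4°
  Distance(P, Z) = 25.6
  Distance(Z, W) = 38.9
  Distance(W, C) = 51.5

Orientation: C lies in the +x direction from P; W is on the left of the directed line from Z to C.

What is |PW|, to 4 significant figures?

56.30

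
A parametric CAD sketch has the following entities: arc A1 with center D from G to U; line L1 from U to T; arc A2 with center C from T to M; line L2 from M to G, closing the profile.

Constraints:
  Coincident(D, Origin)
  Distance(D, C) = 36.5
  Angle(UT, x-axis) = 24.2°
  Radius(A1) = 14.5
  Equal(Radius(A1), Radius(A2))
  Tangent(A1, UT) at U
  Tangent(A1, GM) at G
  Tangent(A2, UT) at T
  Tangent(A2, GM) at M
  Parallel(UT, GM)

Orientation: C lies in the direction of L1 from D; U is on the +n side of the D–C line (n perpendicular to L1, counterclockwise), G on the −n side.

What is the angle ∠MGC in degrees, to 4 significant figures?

21.67°

The slot axis is L1's direction at 24.2°, so u = (cos 24.2°, sin 24.2°) = (0.9121, 0.4099) and n = (−sin 24.2°, cos 24.2°) = (-0.4099, 0.9121). D is at the origin and C lies 36.5 along u from D, so C = 36.5·u = (33.29, 14.96). Tangency of A1 to both parallel lines with radius 14.5 puts U and G at D ± 14.5·n: U = (-5.944, 13.23), G = (5.944, -13.23). Equal radii place T and M the same way about C: T = C + 14.5·n = (27.35, 28.19), M = C − 14.5·n = (39.24, 1.736). Then cos ∠MGC = GM·GC / (|GM||GC|), giving 21.67°.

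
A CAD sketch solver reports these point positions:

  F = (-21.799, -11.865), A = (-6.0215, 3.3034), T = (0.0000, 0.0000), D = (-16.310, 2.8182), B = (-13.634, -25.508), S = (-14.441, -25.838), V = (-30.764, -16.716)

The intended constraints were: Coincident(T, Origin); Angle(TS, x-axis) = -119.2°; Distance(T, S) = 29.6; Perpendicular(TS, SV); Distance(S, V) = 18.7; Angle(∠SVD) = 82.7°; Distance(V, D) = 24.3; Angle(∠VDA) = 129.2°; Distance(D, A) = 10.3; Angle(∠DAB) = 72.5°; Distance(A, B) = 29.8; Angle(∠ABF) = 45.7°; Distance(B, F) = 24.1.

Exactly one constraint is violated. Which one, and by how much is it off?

Distance(B, F) = 24.1 — off by 8.20.

T = (0.00, 0.00) ✓; TS at -119.2° ✓; |TS| = 29.60 ✓; ∠(TS, SV) = 90.00° ✓; |SV| = 18.70 ✓; ∠SVD = 82.70° ✓; |VD| = 24.30 ✓; ∠VDA = 129.2° ✓; |DA| = 10.30 ✓; ∠DAB = 72.50° ✓; |AB| = 29.80 ✓; ∠ABF = 45.70° ✓; |BF| = 15.90 ✗.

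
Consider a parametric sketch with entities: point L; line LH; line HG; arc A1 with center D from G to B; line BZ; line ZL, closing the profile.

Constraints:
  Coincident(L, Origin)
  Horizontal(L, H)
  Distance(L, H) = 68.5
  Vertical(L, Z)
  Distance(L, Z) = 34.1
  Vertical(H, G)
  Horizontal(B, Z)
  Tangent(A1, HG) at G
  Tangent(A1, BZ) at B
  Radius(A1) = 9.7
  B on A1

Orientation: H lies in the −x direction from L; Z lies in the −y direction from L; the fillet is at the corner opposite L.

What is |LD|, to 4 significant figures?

63.66

LZ is vertical with |LZ| = 34.1 and Z on the −y side, so Z = (0.000, -34.10). The virtual corner opposite L is at (-68.50, -34.10). The tangent condition forces DG to be normal to HG and the tangent condition forces DB to be normal to BZ, with radius 9.7, so the center D sits 9.7 in from both sides at D = (-58.80, -24.40). Then |LD| = |D − L| = 63.66.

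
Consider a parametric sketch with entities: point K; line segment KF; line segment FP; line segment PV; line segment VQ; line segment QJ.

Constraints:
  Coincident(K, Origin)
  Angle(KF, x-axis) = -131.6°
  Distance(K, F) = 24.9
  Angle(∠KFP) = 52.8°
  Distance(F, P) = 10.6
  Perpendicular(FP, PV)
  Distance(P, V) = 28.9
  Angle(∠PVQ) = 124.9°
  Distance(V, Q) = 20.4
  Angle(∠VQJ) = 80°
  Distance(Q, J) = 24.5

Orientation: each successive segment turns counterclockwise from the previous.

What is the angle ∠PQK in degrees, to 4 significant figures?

23.20°

K is at the origin; KF runs at -131.6° with length 24.9, so F = (-16.53, -18.62). ∠KFP = 52.8° gives FP at -4.400° from the x-axis; with |FP| = 10.6, P = (-5.963, -19.43). The perpendicularity gives PV at right angles to FP, so PV runs at 85.60°; with |PV| = 28.9, V = (-3.746, 9.381). ∠PVQ = 124.9° gives VQ at 140.7° from the x-axis; with |VQ| = 20.4, Q = (-19.53, 22.30). Then cos ∠PQK = QP·QK / (|QP||QK|), giving 23.20°.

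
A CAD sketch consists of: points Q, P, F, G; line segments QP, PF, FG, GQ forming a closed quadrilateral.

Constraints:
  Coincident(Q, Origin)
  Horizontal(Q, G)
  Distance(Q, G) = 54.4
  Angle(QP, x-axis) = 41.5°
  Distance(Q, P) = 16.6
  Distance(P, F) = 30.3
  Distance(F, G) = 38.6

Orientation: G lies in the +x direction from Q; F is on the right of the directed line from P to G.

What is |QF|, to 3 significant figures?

27.4

Q is at the origin; Q and G share the same y with |QG| = 54.4 and G in +x, so G = (54.4, 0). QP runs at 41.5° with |QP| = 16.6, so P = (12.4, 11.0). F is determined by |PF| = 30.3 and |FG| = 38.6 together: it lies at the intersection of circle(P, 30.3) and circle(G, 38.6). With |PG| = 43.4, the foot of the radical line on PG is 15.1 from P and the perpendicular offset is √(30.3² − 15.1²) = 26.3. Taking the right-of-PG solution: F = (20.4, -18.2).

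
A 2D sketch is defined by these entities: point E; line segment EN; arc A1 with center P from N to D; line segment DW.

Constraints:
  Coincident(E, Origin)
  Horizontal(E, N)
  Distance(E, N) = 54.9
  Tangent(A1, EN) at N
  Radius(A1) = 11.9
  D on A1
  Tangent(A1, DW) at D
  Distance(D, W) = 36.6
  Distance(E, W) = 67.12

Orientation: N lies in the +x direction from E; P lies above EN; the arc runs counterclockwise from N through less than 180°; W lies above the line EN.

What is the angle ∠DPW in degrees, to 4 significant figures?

71.99°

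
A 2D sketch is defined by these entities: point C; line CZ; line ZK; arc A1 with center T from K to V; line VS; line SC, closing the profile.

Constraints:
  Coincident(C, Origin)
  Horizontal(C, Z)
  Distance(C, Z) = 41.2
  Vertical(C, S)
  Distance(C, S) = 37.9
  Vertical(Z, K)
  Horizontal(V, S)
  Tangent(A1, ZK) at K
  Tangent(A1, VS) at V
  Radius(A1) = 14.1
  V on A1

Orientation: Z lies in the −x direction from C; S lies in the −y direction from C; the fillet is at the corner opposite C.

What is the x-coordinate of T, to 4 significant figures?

-27.10

C is at the origin; C and Z share the same y with |CZ| = 41.2 and Z on the −x side, so Z = (-41.20, 0.000). CS is vertical with |CS| = 37.9 and S on the −y side, so S = (0.000, -37.90). The virtual corner opposite C is at (-41.20, -37.90). A1 meets ZK tangentially, so TK is at right angles to ZK and A1 meets VS tangentially, so TV is at right angles to VS, with radius 14.1, so the center T sits 14.1 in from both sides at T = (-27.10, -23.80). So T.x = -27.10.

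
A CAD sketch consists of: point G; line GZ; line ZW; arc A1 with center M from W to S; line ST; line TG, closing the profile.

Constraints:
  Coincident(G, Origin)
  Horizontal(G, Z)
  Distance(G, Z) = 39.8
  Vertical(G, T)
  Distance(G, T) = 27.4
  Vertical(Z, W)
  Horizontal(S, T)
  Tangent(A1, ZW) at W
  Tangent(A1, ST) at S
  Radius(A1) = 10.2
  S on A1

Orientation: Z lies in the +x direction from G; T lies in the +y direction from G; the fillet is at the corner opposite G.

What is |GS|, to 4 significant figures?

40.34

G is at the origin; G and Z share the same y with |GZ| = 39.8 and Z on the +x side, so Z = (39.80, 0.000). G and T share the same x with |GT| = 27.4 and T on the +y side, so T = (0.000, 27.40). The virtual corner opposite G is at (39.80, 27.40). Tangency of A1 to ZW means the radius MW is perpendicular to ZW and tangency of A1 to ST means the radius MS is perpendicular to ST, with radius 10.2, so the center M sits 10.2 in from both sides at M = (29.60, 17.20). That places the tangent points at W = (39.80, 17.20) on ZW and S = (29.60, 27.40) on ST. Then |GS| = |S − G| = 40.34.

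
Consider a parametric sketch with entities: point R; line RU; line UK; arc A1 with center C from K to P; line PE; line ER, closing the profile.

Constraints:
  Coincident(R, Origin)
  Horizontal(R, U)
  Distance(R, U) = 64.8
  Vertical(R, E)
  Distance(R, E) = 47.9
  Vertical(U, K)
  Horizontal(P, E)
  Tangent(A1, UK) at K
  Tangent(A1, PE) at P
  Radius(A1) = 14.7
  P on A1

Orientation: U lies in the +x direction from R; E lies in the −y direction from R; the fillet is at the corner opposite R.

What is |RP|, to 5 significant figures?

69.314

The virtual corner opposite R is at (64.800, -47.900). A1 meets UK tangentially, so CK is at right angles to UK and since A1 is tangent to PE there, CP ⟂ PE, with radius 14.7, so the center C sits 14.7 in from both sides at C = (50.100, -33.200). That places the tangent points at K = (64.800, -33.200) on UK and P = (50.100, -47.900) on PE. Then |RP| = |P − R| = 69.314.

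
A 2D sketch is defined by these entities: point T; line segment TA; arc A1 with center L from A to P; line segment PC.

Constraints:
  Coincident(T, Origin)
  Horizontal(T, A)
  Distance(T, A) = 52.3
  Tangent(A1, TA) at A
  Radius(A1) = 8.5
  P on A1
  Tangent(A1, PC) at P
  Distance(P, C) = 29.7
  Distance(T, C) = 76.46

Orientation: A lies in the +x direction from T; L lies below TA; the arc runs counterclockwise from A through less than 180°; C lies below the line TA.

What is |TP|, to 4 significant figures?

48.68

Checks: T = (0.00, 0.00) ✓; |LP| = 8.500 ✓; ∠(LP, PC) = 90.00° ✓; |PC| = 29.70 ✓; |TC| = 76.46 ✓.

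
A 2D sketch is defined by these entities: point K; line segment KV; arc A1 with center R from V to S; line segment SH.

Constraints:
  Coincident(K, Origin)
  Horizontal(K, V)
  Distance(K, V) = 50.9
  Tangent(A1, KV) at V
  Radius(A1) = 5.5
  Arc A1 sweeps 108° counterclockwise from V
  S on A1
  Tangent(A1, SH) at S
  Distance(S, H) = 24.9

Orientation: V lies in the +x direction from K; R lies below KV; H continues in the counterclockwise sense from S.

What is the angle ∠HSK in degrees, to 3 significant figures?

117°

K is at the origin; KV is horizontal with |KV| = 50.9 and V on the +x side, so V = (50.9, 0.00). Tangency of A1 to KV means the radius RV is perpendicular to KV, so R = V + (0, -5.5) = (50.9, -5.50). On A1, V sits at bearing 90° from R; a 108° counterclockwise sweep puts S at bearing 198°, so S = R + 5.5·(cos 198°, sin 198°) = (45.7, -7.20). A1 meets SH tangentially, so RS is at right angles to SH, so SH runs along (−sin 198°, cos 198°); with |SH| = 24.9, H = (53.4, -30.9). Then cos ∠HSK = SH·SK / (|SH||SK|), giving 117°.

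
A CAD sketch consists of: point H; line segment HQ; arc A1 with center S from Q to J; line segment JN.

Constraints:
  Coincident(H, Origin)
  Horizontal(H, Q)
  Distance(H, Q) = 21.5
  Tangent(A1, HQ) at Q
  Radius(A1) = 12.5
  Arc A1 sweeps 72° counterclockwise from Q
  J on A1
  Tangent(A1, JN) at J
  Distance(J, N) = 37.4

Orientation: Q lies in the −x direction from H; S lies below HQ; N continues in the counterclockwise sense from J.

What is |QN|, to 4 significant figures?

50.04

H is at the origin; H and Q share the same y with |HQ| = 21.5 and Q on the −x side, so Q = (-21.50, 0.000). Tangency of A1 to HQ means the radius SQ is perpendicular to HQ, so S = Q + (0, -12.5) = (-21.50, -12.50). On A1, Q sits at bearing 90° from S; a 72° counterclockwise sweep puts J at bearing 162°, so J = S + 12.5·(cos 162°, sin 162°) = (-33.39, -8.637). The tangent condition forces SJ to be normal to JN, so JN runs along (−sin 162°, cos 162°); with |JN| = 37.4, N = (-44.95, -44.21). Then |QN| = |N − Q| = 50.04.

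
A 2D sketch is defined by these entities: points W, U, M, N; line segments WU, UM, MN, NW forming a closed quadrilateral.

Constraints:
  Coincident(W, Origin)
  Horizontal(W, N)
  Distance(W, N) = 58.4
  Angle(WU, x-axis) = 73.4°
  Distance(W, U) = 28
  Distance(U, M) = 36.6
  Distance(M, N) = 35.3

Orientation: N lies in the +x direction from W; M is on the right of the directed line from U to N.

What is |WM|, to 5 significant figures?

24.469

Checks: |UM| = 36.60 ✓; |MN| = 35.30 ✓.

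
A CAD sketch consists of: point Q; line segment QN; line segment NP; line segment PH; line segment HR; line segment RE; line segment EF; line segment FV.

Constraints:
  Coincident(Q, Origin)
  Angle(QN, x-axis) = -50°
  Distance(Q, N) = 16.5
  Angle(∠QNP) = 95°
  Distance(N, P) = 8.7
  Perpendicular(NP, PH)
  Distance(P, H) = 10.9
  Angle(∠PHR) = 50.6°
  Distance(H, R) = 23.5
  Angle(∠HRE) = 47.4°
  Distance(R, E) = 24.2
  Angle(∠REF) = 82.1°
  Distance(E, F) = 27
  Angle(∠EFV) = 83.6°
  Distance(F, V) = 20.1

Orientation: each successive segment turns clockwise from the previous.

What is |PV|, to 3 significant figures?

22.4

Q is at the origin; QN runs at -50.0° with length 16.5, so N = (10.6, -12.6). ∠QNP = 95.0° gives NP at -135° from the x-axis; with |NP| = 8.7, P = (4.45, -18.8). NP is perpendicular to PH, so PH runs at 135°; with |PH| = 10.9, H = (-3.25, -11.1). ∠PHR = 50.6° gives HR at 5.60° from the x-axis; with |HR| = 23.5, R = (20.1, -8.79). ∠HRE = 47.4° gives RE at -127° from the x-axis; with |RE| = 24.2, E = (5.57, -28.1). ∠REF = 82.1° gives EF at 135° from the x-axis; with |EF| = 27.0, F = (-13.6, -9.06). ∠EFV = 83.6° gives FV at 38.7° from the x-axis; with |FV| = 20.1, V = (2.13, 3.51). Then |PV| = |V − P| = 22.4.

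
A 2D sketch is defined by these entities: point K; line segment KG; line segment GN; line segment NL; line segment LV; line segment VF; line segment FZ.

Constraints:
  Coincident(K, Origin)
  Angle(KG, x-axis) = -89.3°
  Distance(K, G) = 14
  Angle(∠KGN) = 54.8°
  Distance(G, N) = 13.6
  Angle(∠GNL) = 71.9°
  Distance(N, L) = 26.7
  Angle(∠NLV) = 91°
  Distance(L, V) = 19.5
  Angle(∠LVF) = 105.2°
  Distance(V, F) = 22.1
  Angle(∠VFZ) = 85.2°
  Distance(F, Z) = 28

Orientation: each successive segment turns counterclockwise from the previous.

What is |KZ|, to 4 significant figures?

12.79

K is at the origin; KG runs at -89.3° with length 14.0, so G = (0.1710, -14.00). ∠KGN = 54.8° gives GN at 35.90° from the x-axis; with |GN| = 13.6, N = (11.19, -6.024). ∠GNL = 71.9° gives NL at 144.0° from the x-axis; with |NL| = 26.7, L = (-10.41, 9.670). ∠NLV = 91.0° gives LV at -127.0° from the x-axis; with |LV| = 19.5, V = (-22.15, -5.904). ∠LVF = 105.2° gives VF at -52.20° from the x-axis; with |VF| = 22.1, F = (-8.603, -23.37). ∠VFZ = 85.2° gives FZ at 42.60° from the x-axis; with |FZ| = 28.0, Z = (12.01, -4.414). Then |KZ| = |Z − K| = 12.79.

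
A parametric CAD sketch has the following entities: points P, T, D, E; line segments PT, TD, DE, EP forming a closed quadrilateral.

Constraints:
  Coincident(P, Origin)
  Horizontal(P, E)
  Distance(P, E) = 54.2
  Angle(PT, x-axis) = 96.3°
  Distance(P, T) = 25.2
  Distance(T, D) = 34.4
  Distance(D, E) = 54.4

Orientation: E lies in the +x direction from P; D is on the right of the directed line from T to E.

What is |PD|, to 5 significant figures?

9.2074

Checks: |PE| = 54.20 ✓; |PT| = 25.20 ✓; |TD| = 34.40 ✓; |DE| = 54.40 ✓.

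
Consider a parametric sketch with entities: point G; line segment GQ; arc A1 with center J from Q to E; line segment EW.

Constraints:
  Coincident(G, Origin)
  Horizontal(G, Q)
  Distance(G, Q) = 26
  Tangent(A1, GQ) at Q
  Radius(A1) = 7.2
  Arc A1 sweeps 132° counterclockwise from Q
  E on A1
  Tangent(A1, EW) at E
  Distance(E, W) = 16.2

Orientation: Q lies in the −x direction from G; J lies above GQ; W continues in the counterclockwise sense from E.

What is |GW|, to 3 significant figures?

39.6

G is at the origin; G and Q share the same y with |GQ| = 26.0 and Q on the −x side, so Q = (-26.0, 0.00). Since A1 is tangent to GQ there, JQ ⟂ GQ, so J = Q + (0, 7.2) = (-26.0, 7.20). On A1, Q sits at bearing -90° from J; a 132° counterclockwise sweep puts E at bearing 42°, so E = J + 7.2·(cos 42°, sin 42°) = (-20.6, 12.0). Since A1 is tangent to EW there, JE ⟂ EW, so EW runs along (−sin 42°, cos 42°); with |EW| = 16.2, W = (-31.5, 24.1). Then |GW| = |W − G| = 39.6.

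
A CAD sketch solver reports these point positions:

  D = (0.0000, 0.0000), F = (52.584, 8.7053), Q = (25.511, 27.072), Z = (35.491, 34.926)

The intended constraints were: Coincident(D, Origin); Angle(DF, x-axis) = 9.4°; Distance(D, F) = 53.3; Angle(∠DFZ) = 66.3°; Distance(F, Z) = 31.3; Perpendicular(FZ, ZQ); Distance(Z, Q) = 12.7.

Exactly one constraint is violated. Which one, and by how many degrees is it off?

Perpendicular(FZ, ZQ) — off by 5.10°.

D = (0.00, 0.00) ✓; DF at 9.400° ✓; |DF| = 53.30 ✓; ∠DFZ = 66.30° ✓; |FZ| = 31.30 ✓; ∠(FZ, ZQ) = 95.10° ✗; |ZQ| = 12.70 ✓.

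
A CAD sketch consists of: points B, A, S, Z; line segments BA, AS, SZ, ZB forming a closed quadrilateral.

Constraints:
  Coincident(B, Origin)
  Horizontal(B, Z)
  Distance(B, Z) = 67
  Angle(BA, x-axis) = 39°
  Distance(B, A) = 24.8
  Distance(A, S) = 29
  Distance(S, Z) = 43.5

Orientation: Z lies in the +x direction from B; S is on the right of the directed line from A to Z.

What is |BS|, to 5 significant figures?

28.420

Checks: |AS| = 29.00 ✓; |SZ| = 43.50 ✓.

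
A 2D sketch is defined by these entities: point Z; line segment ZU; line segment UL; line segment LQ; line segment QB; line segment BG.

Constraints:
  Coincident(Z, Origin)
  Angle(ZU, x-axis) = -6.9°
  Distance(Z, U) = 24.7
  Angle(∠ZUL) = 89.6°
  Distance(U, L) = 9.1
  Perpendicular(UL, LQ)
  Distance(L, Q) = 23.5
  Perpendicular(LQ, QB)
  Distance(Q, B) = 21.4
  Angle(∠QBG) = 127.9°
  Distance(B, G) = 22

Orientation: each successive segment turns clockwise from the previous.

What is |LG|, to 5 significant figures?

35.450

Z is at the origin; ZU runs at -6.9° with length 24.7, so U = (24.521, -2.9674). ∠ZUL = 89.6° gives UL at -97.300° from the x-axis; with |UL| = 9.1, L = (23.365, -11.994). UL ⟂ LQ, so LQ runs at 172.70°; with |LQ| = 23.5, Q = (0.055299, -9.0076). LQ ⟂ QB, so QB runs at 82.700°; with |QB| = 21.4, B = (2.7745, 12.219). ∠QBG = 127.9° gives BG at 30.600° from the x-axis; with |BG| = 22.0, G = (21.711, 23.418). Then |LG| = |G − L| = 35.450.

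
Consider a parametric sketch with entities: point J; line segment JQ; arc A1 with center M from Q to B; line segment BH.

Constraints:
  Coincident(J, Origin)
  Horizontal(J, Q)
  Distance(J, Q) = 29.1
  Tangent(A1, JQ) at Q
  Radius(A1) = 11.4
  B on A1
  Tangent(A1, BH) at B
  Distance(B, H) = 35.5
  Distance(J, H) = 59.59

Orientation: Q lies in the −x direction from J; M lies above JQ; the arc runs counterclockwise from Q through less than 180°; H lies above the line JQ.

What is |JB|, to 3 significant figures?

25.2

J is at the origin; J and Q share the same y with |JQ| = 29.1 and Q on the −x side, so Q = (-29.1, 0.00). The tangent condition forces MQ to be normal to JQ, so M = Q + (0, 11.4) = (-29.1, 11.4). Since MB ⟂ BH (tangency), |MH| = √(11.4² + 35.5²) = 37.3 regardless of where B sits on A1. So H lies on both circle(J, 59.59) and circle(M, 37.3); the above-JQ intersection is H = (-35.0, 48.2). B is the foot of the tangent from H: B = (-18.9, 16.6).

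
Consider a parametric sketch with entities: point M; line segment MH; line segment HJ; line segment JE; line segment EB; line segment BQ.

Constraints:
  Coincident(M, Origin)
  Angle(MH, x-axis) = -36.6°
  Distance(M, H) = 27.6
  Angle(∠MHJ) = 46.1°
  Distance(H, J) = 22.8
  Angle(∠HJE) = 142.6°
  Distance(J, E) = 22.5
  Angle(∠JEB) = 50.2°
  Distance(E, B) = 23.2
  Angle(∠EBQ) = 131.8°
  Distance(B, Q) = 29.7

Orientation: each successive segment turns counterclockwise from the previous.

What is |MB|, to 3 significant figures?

1.53

∠HJE = 142.6° gives JE at 135° from the x-axis; with |JE| = 22.5, E = (3.43, 22.2). ∠JEB = 50.2° gives EB at -95.5° from the x-axis; with |EB| = 23.2, B = (1.21, -0.941). Then |MB| = |B − M| = 1.53.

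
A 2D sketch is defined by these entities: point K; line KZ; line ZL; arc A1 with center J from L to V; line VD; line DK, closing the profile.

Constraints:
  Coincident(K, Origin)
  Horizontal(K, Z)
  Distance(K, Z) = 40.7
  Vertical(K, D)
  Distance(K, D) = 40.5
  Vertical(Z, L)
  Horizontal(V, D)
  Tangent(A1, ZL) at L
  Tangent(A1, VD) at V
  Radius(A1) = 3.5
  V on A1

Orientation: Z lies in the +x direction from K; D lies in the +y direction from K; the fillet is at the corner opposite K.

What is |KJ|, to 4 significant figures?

52.47

K is at the origin; K and Z share the same y with |KZ| = 40.7 and Z on the +x side, so Z = (40.70, 0.000). KD is vertical with |KD| = 40.5 and D on the +y side, so D = (0.000, 40.50). The virtual corner opposite K is at (40.70, 40.50). Since A1 is tangent to ZL there, JL ⟂ ZL and tangency of A1 to VD means the radius JV is perpendicular to VD, with radius 3.5, so the center J sits 3.5 in from both sides at J = (37.20, 37.00). Then |KJ| = |J − K| = 52.47.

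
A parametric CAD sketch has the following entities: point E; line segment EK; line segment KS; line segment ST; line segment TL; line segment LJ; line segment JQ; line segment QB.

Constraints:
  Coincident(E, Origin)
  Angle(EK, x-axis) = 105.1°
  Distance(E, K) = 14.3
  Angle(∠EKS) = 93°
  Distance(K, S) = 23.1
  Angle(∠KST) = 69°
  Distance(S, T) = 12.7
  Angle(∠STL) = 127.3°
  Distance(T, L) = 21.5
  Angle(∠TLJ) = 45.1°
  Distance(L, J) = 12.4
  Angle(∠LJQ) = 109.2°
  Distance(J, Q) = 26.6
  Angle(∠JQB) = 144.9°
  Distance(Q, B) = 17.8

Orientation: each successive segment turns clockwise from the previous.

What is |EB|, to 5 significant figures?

44.570

E is at the origin; EK runs at 105.1° with length 14.3, so K = (-3.7252, 13.806). ∠EKS = 93.0° gives KS at 18.100° from the x-axis; with |KS| = 23.1, S = (18.232, 20.983). ∠KST = 69.0° gives ST at -92.900° from the x-axis; with |ST| = 12.7, T = (17.589, 8.2991). ∠STL = 127.3° gives TL at -145.60° from the x-axis; with |TL| = 21.5, L = (-0.15077, -3.8476). ∠TLJ = 45.1° gives LJ at 79.500° from the x-axis; with |LJ| = 12.4, J = (2.1089, 8.3447). ∠LJQ = 109.2° gives JQ at 8.7000° from the x-axis; with |JQ| = 26.6, Q = (28.403, 12.368). ∠JQB = 144.9° gives QB at -26.400° from the x-axis; with |QB| = 17.8, B = (44.347, 4.4538). Then |EB| = |B − E| = 44.570.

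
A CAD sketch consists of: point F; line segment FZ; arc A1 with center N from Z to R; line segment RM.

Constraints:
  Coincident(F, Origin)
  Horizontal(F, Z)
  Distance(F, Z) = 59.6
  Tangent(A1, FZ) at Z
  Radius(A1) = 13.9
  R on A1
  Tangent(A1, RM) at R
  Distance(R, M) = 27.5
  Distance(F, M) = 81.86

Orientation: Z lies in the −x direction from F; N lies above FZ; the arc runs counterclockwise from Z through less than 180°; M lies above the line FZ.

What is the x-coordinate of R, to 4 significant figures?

-49.91

F is at the origin; FZ is horizontal with |FZ| = 59.6 and Z on the −x side, so Z = (-59.60, 0.000). The tangent condition forces NZ to be normal to FZ, so N = Z + (0, 13.9) = (-59.60, 13.90). Since NR ⟂ RM (tangency), |NM| = √(13.9² + 27.5²) = 30.81 regardless of where R sits on A1. So M lies on both circle(F, 81.86) and circle(N, 30.81); the above-FZ intersection is M = (-69.64, 43.03). R is the foot of the tangent from M: R = (-49.91, 23.87).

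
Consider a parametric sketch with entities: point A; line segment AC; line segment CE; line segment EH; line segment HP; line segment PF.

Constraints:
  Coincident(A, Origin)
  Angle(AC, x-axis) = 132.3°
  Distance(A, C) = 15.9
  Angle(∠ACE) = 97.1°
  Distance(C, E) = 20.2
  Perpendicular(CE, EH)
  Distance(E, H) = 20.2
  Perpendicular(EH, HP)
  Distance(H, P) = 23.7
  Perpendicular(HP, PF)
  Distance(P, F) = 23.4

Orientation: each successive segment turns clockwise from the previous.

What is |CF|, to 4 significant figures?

4.742

A is at the origin; AC runs at 132.3° with length 15.9, so C = (-10.70, 11.76). ∠ACE = 97.1° gives CE at 49.40° from the x-axis; with |CE| = 20.2, E = (2.445, 27.10). The perpendicularity gives EH at right angles to CE, so EH runs at -40.60°; with |EH| = 20.2, H = (17.78, 13.95). The perpendicularity gives HP at right angles to EH, so HP runs at -130.6°; with |HP| = 23.7, P = (2.359, -4.043). The perpendicularity gives PF at right angles to HP, so PF runs at 139.4°; with |PF| = 23.4, F = (-15.41, 11.19). Then |CF| = |F − C| = 4.742.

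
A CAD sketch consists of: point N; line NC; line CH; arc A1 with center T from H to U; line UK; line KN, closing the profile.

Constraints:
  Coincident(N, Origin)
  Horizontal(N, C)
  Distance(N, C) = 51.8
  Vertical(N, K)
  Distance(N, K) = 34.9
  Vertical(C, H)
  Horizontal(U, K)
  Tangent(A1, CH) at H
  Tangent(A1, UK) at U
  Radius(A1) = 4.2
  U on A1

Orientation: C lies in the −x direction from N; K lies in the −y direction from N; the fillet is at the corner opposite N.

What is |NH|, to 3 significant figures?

60.2

N is at the origin; NC is horizontal with |NC| = 51.8 and C on the −x side, so C = (-51.8, 0.00). NK is vertical with |NK| = 34.9 and K on the −y side, so K = (0.00, -34.9). The virtual corner opposite N is at (-51.8, -34.9). Since A1 is tangent to CH there, TH ⟂ CH and the tangent condition forces TU to be normal to UK, with radius 4.2, so the center T sits 4.2 in from both sides at T = (-47.6, -30.7). That places the tangent points at H = (-51.8, -30.7) on CH and U = (-47.6, -34.9) on UK. Then |NH| = |H − N| = 60.2.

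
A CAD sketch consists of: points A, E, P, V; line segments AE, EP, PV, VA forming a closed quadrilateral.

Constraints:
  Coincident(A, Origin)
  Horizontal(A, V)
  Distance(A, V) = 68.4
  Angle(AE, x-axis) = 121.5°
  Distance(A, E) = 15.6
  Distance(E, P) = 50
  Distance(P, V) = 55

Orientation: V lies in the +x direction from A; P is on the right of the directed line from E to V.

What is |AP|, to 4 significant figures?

34.45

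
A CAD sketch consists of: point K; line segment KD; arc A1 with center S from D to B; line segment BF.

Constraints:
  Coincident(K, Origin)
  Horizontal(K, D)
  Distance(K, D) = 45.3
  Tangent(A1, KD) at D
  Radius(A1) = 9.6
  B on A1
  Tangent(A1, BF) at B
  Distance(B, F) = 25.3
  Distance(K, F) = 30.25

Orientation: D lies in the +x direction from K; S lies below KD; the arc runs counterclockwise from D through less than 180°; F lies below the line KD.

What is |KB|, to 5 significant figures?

38.369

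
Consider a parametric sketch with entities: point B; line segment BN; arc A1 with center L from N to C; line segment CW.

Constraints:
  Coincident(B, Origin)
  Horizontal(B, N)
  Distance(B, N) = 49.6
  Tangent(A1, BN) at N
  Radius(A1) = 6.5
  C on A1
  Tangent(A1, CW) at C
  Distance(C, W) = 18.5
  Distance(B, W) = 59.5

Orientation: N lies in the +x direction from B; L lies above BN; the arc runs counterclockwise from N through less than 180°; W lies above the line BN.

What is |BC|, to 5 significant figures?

56.524

Checks: B = (0.00, 0.00) ✓; |LC| = 6.500 ✓; ∠(LC, CW) = 90.00° ✓; |CW| = 18.50 ✓; |BW| = 59.50 ✓.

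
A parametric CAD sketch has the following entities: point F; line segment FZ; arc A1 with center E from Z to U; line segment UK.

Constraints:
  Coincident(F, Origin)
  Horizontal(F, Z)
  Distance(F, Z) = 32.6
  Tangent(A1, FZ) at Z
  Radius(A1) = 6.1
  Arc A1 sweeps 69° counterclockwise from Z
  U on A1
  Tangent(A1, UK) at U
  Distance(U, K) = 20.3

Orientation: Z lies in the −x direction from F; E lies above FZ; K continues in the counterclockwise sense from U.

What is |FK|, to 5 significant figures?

30.136

F is at the origin; F and Z share the same y with |FZ| = 32.6 and Z on the −x side, so Z = (-32.600, 0.0000). Since A1 is tangent to FZ there, EZ ⟂ FZ, so E = Z + (0, 6.1) = (-32.600, 6.1000). On A1, Z sits at bearing -90° from E; a 69° counterclockwise sweep puts U at bearing -21°, so U = E + 6.1·(cos -21°, sin -21°) = (-26.905, 3.9140). Since A1 is tangent to UK there, EU ⟂ UK, so UK runs along (−sin -21°, cos -21°); with |UK| = 20.3, K = (-19.630, 22.866). Then |FK| = |K − F| = 30.136.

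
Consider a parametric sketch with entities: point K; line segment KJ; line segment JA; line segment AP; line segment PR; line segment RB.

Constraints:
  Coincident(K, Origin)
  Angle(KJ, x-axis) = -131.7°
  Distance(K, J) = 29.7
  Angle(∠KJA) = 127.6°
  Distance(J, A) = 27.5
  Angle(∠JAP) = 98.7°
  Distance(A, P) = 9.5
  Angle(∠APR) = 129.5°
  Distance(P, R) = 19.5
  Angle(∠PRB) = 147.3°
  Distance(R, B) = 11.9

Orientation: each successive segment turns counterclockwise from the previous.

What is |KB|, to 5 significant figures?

22.875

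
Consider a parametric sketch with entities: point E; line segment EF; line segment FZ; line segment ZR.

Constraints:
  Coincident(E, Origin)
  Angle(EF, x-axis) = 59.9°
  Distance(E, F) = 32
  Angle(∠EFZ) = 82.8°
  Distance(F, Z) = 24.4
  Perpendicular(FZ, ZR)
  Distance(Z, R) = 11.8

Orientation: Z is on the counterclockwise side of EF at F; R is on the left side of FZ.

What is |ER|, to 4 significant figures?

28.52

E is at the origin; EF runs at 59.9° with length 32.0, so F = 32.0·(cos 59.9°, sin 59.9°) = (16.05, 27.68). ∠EFZ = 82.8°, so FZ runs at 59.9° + (180° − 82.8°) = 157.1° from the x-axis; with |FZ| = 24.4, Z = F + 24.4·(cos 157.1°, sin 157.1°) = (-6.429, 37.18). FZ ⟂ ZR; with |ZR| = 11.8 on the left of FZ, R = Z + 11.8·(-0.3891, -0.9212) = (-11.02, 26.31). Then |ER| = |R − E| = 28.52.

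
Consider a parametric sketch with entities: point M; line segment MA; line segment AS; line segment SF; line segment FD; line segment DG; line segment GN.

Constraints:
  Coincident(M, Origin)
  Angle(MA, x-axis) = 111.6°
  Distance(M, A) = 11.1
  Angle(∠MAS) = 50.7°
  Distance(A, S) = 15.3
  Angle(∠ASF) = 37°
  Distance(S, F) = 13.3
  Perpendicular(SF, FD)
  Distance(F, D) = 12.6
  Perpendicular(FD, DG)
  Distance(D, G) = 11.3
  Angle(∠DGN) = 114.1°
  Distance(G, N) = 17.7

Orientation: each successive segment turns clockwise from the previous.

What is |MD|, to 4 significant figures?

14.56

∠ASF = 37.0° gives SF at -160.7° from the x-axis; with |SF| = 13.3, F = (-2.063, 1.273). The perpendicularity gives FD at right angles to SF, so FD runs at 109.3°; with |FD| = 12.6, D = (-6.227, 13.16). Then |MD| = |D − M| = 14.56.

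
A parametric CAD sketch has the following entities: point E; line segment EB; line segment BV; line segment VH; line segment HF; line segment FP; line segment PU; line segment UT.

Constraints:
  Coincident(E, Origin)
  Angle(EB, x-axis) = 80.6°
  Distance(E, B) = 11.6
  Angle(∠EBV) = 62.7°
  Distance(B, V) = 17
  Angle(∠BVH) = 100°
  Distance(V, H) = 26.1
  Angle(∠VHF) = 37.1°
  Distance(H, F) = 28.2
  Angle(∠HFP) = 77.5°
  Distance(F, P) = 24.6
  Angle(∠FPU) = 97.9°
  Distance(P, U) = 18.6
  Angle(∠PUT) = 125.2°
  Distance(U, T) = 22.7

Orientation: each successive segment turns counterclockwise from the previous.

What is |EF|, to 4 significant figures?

5.849

∠BVH = 100.0° gives VH at -82.10° from the x-axis; with |VH| = 26.1, H = (-10.70, -19.63). ∠VHF = 37.1° gives HF at 60.80° from the x-axis; with |HF| = 28.2, F = (3.062, 4.983). Then |EF| = |F − E| = 5.849.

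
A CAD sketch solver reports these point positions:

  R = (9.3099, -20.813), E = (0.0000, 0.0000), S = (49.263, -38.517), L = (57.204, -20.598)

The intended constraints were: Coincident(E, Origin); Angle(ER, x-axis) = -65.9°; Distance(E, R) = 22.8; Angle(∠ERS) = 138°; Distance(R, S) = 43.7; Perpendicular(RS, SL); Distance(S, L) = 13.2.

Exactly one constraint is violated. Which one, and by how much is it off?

Distance(S, L) = 13.2 — off by 6.40.

E = (0.00, 0.00) ✓; ER at -65.90° ✓; |ER| = 22.80 ✓; ∠ERS = 138.0° ✓; |RS| = 43.70 ✓; ∠(RS, SL) = 90.00° ✓; |SL| = 19.60 ✗.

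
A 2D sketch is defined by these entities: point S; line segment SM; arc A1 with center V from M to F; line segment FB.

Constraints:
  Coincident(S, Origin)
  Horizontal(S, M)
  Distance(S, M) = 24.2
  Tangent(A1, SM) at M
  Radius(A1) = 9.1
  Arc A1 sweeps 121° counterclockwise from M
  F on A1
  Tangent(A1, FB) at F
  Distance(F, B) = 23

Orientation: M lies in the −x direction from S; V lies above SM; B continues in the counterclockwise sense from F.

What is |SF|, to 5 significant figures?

21.425

S is at the origin; S and M share the same y with |SM| = 24.2 and M on the −x side, so M = (-24.200, 0.0000). The tangent condition forces VM to be normal to SM, so V = M + (0, 9.1) = (-24.200, 9.1000). On A1, M sits at bearing -90° from V; a 121° counterclockwise sweep puts F at bearing 31°, so F = V + 9.1·(cos 31°, sin 31°) = (-16.400, 13.787). Then |SF| = |F − S| = 21.425.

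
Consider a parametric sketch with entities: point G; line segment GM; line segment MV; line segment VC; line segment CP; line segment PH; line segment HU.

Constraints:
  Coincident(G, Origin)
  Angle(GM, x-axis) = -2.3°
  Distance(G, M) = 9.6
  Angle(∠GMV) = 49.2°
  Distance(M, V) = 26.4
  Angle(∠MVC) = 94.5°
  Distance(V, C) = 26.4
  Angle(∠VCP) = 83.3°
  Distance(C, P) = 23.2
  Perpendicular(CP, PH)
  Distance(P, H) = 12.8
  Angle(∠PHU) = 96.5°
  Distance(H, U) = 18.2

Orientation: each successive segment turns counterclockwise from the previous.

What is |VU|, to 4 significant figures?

11.54

CP ⟂ PH, so PH runs at 40.70°; with |PH| = 12.8, H = (-3.896, -3.729). ∠PHU = 96.5° gives HU at 124.2° from the x-axis; with |HU| = 18.2, U = (-14.13, 11.32). Then |VU| = |U − V| = 11.54.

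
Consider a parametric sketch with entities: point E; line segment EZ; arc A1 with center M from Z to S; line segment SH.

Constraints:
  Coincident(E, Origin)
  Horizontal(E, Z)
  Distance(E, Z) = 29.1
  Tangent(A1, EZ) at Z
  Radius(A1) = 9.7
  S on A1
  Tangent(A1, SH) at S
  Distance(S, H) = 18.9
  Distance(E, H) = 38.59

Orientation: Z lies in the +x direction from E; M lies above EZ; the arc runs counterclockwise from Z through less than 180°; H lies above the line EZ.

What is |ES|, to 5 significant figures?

39.789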